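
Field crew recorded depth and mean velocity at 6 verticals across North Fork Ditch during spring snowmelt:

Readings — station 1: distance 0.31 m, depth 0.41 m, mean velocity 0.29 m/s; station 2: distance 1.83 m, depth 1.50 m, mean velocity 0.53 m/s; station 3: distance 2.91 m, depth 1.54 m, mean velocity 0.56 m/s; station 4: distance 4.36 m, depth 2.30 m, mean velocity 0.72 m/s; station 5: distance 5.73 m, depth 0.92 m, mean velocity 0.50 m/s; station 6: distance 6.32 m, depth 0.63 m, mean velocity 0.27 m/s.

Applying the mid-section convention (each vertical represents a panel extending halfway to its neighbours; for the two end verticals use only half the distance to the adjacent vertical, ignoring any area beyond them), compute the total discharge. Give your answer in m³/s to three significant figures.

w_1 = (1.83 − 0.31)/2 = 0.76 m; q_1 = 0.29 × 0.41 × 0.76 = 0.09036 m³/s
w_2 = (2.91 − 0.31)/2 = 1.3 m; q_2 = 0.53 × 1.50 × 1.3 = 1.034 m³/s
w_3 = (4.36 − 1.83)/2 = 1.265 m; q_3 = 0.56 × 1.54 × 1.265 = 1.091 m³/s
w_4 = (5.73 − 2.91)/2 = 1.41 m; q_4 = 0.72 × 2.30 × 1.41 = 2.335 m³/s
w_5 = (6.32 − 4.36)/2 = 0.98 m; q_5 = 0.50 × 0.92 × 0.98 = 0.4508 m³/s
w_6 = (6.32 − 5.73)/2 = 0.295 m; q_6 = 0.27 × 0.63 × 0.295 = 0.05018 m³/s
Q = Σ qᵢ = 5.051 m³/s

5.05 m³/s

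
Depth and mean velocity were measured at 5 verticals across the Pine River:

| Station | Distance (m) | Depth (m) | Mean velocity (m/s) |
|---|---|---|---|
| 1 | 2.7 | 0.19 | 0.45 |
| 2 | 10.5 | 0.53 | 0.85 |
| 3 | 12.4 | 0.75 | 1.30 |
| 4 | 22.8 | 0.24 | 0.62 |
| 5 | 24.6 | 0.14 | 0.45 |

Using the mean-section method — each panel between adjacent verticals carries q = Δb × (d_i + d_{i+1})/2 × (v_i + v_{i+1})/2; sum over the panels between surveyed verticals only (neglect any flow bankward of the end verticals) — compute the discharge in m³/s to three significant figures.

Panel 1-2: Δb = 7.8 m, d̄ = (0.19+0.53)/2 = 0.36, v̄ = (0.45+0.85)/2 = 0.65 → q = 7.8×0.36×0.65 = 1.825 m³/s
Panel 2-3: Δb = 1.9 m, d̄ = (0.53+0.75)/2 = 0.64, v̄ = (0.85+1.30)/2 = 1.075 → q = 1.9×0.64×1.075 = 1.307 m³/s
Panel 3-4: Δb = 10.4 m, d̄ = (0.75+0.24)/2 = 0.495, v̄ = (1.30+0.62)/2 = 0.96 → q = 10.4×0.495×0.96 = 4.942 m³/s
Panel 4-5: Δb = 1.8 m, d̄ = (0.24+0.14)/2 = 0.19, v̄ = (0.62+0.45)/2 = 0.535 → q = 1.8×0.19×0.535 = 0.1830 m³/s
Q = Σ q = 8.257 m³/s

8.26 m³/s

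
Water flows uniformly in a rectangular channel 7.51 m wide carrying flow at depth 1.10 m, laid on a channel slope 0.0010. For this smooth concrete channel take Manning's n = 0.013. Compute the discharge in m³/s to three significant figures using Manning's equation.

A = b·y = 7.51 × 1.10 = 8.261 m²
P = b + 2y = 7.51 + 2×1.10 = 9.710 m
R = A/P = 8.261/9.710 = 0.8508 m
Q = (1/n)·A·R^(2/3)·S^(1/2) = (1/0.013) × 8.261 × 0.8508^(2/3) × 0.0010^(1/2) = 18.04 m³/s

18.0 m³/s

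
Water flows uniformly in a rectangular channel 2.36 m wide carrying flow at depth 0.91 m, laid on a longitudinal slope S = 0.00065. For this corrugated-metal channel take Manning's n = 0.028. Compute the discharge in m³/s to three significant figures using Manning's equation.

1.25 m³/s

A = b·y = 2.36 × 0.91 = 2.148 m²
P = b + 2y = 2.36 + 2×0.91 = 4.180 m
R = A/P = 2.148/4.180 = 0.5138 m
Q = (1/n)·A·R^(2/3)·S^(1/2) = (1/0.028) × 2.148 × 0.5138^(2/3) × 0.00065^(1/2) = 1.254 m³/s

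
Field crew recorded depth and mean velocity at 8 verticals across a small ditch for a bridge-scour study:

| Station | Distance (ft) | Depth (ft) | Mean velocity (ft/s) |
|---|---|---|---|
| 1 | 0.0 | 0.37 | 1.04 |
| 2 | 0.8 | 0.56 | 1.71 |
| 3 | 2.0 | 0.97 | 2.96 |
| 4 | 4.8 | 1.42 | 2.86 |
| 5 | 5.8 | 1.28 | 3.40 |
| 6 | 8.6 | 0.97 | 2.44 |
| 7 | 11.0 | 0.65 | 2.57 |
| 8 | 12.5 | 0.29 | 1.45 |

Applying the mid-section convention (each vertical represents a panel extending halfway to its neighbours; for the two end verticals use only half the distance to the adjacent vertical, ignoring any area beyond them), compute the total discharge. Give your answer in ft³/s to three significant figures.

w_1 = (0.8 − 0.0)/2 = 0.4 ft; q_1 = 1.04 × 0.37 × 0.4 = 0.1539 ft³/s
w_2 = (2.0 − 0.0)/2 = 1 ft; q_2 = 1.71 × 0.56 × 1 = 0.9576 ft³/s
w_3 = (4.8 − 0.8)/2 = 2 ft; q_3 = 2.96 × 0.97 × 2 = 5.742 ft³/s
w_4 = (5.8 − 2.0)/2 = 1.9 ft; q_4 = 2.86 × 1.42 × 1.9 = 7.716 ft³/s
w_5 = (8.6 − 4.8)/2 = 1.9 ft; q_5 = 3.40 × 1.28 × 1.9 = 8.269 ft³/s
w_6 = (11.0 − 5.8)/2 = 2.6 ft; q_6 = 2.44 × 0.97 × 2.6 = 6.154 ft³/s
w_7 = (12.5 − 8.6)/2 = 1.95 ft; q_7 = 2.57 × 0.65 × 1.95 = 3.257 ft³/s
w_8 = (12.5 − 11.0)/2 = 0.75 ft; q_8 = 1.45 × 0.29 × 0.75 = 0.3154 ft³/s
Q = Σ qᵢ = 32.57 ft³/s

32.6 ft³/s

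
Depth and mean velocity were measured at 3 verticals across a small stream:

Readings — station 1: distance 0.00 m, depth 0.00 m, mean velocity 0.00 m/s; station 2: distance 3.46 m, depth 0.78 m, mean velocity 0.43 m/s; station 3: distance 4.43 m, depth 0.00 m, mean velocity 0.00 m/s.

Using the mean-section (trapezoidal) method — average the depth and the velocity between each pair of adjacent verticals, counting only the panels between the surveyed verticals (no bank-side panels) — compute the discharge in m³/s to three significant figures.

Panel 1-2: Δb = 3.46 m, d̄ = (0.00+0.78)/2 = 0.39, v̄ = (0.00+0.43)/2 = 0.215 → q = 3.46×0.39×0.215 = 0.2901 m³/s
Panel 2-3: Δb = 0.97 m, d̄ = (0.78+0.00)/2 = 0.39, v̄ = (0.43+0.00)/2 = 0.215 → q = 0.97×0.39×0.215 = 0.08133 m³/s
Q = Σ q = 0.3715 m³/s

0.371 m³/s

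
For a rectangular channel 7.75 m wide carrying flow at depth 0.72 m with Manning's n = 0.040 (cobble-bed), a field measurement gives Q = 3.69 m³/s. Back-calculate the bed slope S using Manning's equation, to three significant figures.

0.00136

A = b·y = 7.75 × 0.72 = 5.580 m²
P = b + 2y = 7.75 + 2×0.72 = 9.190 m
R = A/P = 5.580/9.190 = 0.6072 m
S = (Q·n / (1·A·R^(2/3)))² = (3.69×0.040 / (1×5.580×0.7170))² = 0.001361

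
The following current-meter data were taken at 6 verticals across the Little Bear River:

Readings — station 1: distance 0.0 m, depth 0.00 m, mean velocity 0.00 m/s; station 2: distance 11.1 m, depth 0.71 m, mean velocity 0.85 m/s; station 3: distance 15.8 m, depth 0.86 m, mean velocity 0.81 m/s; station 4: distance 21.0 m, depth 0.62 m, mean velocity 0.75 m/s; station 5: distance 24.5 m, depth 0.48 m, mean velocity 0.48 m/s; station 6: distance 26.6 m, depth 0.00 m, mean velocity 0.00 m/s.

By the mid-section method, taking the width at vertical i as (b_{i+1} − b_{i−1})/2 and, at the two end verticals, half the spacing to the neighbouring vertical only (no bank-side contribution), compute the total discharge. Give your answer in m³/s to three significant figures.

w_2 = (15.8 − 0.0)/2 = 7.9 m; q_2 = 0.85 × 0.71 × 7.9 = 4.768 m³/s
w_3 = (21.0 − 11.1)/2 = 4.95 m; q_3 = 0.81 × 0.86 × 4.95 = 3.448 m³/s
w_4 = (24.5 − 15.8)/2 = 4.35 m; q_4 = 0.75 × 0.62 × 4.35 = 2.023 m³/s
w_5 = (26.6 − 21.0)/2 = 2.8 m; q_5 = 0.48 × 0.48 × 2.8 = 0.6451 m³/s
Stations 1, 6 contribute zero (depth or velocity is 0).
Q = Σ qᵢ = 10.88 m³/s

10.9 m³/s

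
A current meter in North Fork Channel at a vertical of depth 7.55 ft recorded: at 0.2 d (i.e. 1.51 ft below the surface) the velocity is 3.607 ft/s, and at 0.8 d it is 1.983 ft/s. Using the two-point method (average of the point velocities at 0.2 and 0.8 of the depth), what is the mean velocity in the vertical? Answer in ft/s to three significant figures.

v̄ = (3.607 + 1.983) / 2 = 2.795 ft/s

2.80 ft/s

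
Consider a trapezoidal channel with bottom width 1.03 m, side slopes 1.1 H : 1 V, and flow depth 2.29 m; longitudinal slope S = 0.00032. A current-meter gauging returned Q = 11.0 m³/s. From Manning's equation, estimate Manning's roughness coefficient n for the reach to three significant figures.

0.0135

A = (b + z·y)·y = (1.03 + 1.1×2.29)×2.29 = 8.127 m²
P = b + 2y√(1+z²) = 1.03 + 2×2.29×√(1+1.1²) = 7.839 m
R = A/P = 8.127/7.839 = 1.037 m
n = (1/Q)·A·R^(2/3)·S^(1/2) = (1/11.0) × 8.127 × 1.024 × 0.01789 = 0.01354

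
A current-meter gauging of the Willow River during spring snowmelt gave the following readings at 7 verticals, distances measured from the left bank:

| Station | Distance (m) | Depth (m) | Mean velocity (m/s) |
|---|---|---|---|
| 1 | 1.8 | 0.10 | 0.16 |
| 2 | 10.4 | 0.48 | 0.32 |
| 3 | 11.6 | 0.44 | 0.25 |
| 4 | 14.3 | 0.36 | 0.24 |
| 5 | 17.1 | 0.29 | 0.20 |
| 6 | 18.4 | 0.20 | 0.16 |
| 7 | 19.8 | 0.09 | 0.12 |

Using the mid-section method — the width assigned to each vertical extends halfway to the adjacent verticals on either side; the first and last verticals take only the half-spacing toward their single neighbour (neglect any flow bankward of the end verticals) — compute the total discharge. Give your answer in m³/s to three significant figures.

1.44 m³/s

w_1 = (10.4 − 1.8)/2 = 4.3 m; q_1 = 0.16 × 0.10 × 4.3 = 0.06880 m³/s
w_2 = (11.6 − 1.8)/2 = 4.9 m; q_2 = 0.32 × 0.48 × 4.9 = 0.7526 m³/s
w_3 = (14.3 − 10.4)/2 = 1.95 m; q_3 = 0.25 × 0.44 × 1.95 = 0.2145 m³/s
w_4 = (17.1 − 11.6)/2 = 2.75 m; q_4 = 0.24 × 0.36 × 2.75 = 0.2376 m³/s
w_5 = (18.4 − 14.3)/2 = 2.05 m; q_5 = 0.20 × 0.29 × 2.05 = 0.1189 m³/s
w_6 = (19.8 − 17.1)/2 = 1.35 m; q_6 = 0.16 × 0.20 × 1.35 = 0.04320 m³/s
w_7 = (19.8 − 18.4)/2 = 0.7 m; q_7 = 0.12 × 0.09 × 0.7 = 0.007560 m³/s
Q = Σ qᵢ = 1.443 m³/s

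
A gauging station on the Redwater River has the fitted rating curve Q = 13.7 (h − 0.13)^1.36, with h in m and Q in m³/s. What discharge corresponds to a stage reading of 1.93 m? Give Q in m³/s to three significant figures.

Q = 13.7 × (1.93 − 0.13)^1.36 = 13.7 × 1.8^1.36 = 30.47 m³/s

30.5 m³/s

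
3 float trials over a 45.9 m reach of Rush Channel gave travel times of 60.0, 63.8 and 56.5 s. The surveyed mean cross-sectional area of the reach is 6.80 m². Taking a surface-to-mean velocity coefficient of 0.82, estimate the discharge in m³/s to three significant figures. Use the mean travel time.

4.26 m³/s

t̄ = (60.0 + 63.8 + 56.5) / 3 = 60.1 s
v_surface = L / t̄ = 45.9 / 60.1 = 0.7637 m/s
v_mean = 0.82 × 0.7637 = 0.6263 m/s
Q = A × v_mean = 6.80 × 0.6263 = 4.259 m³/s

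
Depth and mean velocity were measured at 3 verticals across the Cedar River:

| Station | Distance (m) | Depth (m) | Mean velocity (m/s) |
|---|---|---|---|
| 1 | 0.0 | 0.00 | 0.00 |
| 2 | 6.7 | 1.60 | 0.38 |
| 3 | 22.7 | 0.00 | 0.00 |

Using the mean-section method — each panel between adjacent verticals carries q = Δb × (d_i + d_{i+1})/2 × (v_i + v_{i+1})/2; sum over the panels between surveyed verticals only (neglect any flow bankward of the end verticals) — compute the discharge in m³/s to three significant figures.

Panel 1-2: Δb = 6.7 m, d̄ = (0.00+1.60)/2 = 0.8, v̄ = (0.00+0.38)/2 = 0.19 → q = 6.7×0.8×0.19 = 1.018 m³/s
Panel 2-3: Δb = 16 m, d̄ = (1.60+0.00)/2 = 0.8, v̄ = (0.38+0.00)/2 = 0.19 → q = 16×0.8×0.19 = 2.432 m³/s
Q = Σ q = 3.450 m³/s

3.45 m³/s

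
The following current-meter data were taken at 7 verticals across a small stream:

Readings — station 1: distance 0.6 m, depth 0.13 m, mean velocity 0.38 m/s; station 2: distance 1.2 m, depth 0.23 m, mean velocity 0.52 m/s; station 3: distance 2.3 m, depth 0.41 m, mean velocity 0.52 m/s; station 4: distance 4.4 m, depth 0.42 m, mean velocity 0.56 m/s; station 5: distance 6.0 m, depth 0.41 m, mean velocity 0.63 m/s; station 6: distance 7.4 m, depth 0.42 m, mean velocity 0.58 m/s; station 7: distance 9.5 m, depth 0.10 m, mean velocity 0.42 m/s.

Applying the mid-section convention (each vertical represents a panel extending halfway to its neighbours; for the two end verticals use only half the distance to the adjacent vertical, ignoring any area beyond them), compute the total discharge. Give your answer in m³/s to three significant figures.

1.75 m³/s

w_1 = (1.2 − 0.6)/2 = 0.3 m; q_1 = 0.38 × 0.13 × 0.3 = 0.01482 m³/s
w_2 = (2.3 − 0.6)/2 = 0.85 m; q_2 = 0.52 × 0.23 × 0.85 = 0.1017 m³/s
w_3 = (4.4 − 1.2)/2 = 1.6 m; q_3 = 0.52 × 0.41 × 1.6 = 0.3411 m³/s
w_4 = (6.0 − 2.3)/2 = 1.85 m; q_4 = 0.56 × 0.42 × 1.85 = 0.4351 m³/s
w_5 = (7.4 − 4.4)/2 = 1.5 m; q_5 = 0.63 × 0.41 × 1.5 = 0.3875 m³/s
w_6 = (9.5 − 6.0)/2 = 1.75 m; q_6 = 0.58 × 0.42 × 1.75 = 0.4263 m³/s
w_7 = (9.5 − 7.4)/2 = 1.05 m; q_7 = 0.42 × 0.10 × 1.05 = 0.04410 m³/s
Q = Σ qᵢ = 1.751 m³/s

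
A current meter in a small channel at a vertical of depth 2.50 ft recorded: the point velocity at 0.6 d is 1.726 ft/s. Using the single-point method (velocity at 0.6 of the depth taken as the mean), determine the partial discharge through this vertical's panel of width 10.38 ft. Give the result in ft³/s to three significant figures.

44.8 ft³/s

v̄ = v₀.₆ = 1.726 ft/s
q = v̄ × d × w = 1.726 × 2.50 × 10.38 = 44.79 ft³/s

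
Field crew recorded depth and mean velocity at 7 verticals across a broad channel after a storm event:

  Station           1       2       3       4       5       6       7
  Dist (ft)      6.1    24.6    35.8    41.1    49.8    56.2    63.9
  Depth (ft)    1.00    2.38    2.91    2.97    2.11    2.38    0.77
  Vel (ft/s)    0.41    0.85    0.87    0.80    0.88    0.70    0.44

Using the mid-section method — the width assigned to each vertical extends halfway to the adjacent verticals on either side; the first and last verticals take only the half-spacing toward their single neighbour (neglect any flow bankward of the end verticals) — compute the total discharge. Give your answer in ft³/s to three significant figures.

98.4 ft³/s

w_1 = (24.6 − 6.1)/2 = 9.25 ft; q_1 = 0.41 × 1.00 × 9.25 = 3.793 ft³/s
w_2 = (35.8 − 6.1)/2 = 14.85 ft; q_2 = 0.85 × 2.38 × 14.85 = 30.04 ft³/s
w_3 = (41.1 − 24.6)/2 = 8.25 ft; q_3 = 0.87 × 2.91 × 8.25 = 20.89 ft³/s
w_4 = (49.8 − 35.8)/2 = 7 ft; q_4 = 0.80 × 2.97 × 7 = 16.63 ft³/s
w_5 = (56.2 − 41.1)/2 = 7.55 ft; q_5 = 0.88 × 2.11 × 7.55 = 14.02 ft³/s
w_6 = (63.9 − 49.8)/2 = 7.05 ft; q_6 = 0.70 × 2.38 × 7.05 = 11.75 ft³/s
w_7 = (63.9 − 56.2)/2 = 3.85 ft; q_7 = 0.44 × 0.77 × 3.85 = 1.304 ft³/s
Q = Σ qᵢ = 98.42 ft³/s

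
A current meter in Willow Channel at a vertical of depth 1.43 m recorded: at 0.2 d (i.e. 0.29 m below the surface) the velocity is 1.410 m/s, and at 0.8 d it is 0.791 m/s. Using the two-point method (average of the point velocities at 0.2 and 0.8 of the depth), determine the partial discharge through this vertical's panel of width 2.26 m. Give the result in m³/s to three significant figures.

3.56 m³/s

v̄ = (1.410 + 0.791) / 2 = 1.101 m/s
q = v̄ × d × w = 1.101 × 1.43 × 2.26 = 3.557 m³/s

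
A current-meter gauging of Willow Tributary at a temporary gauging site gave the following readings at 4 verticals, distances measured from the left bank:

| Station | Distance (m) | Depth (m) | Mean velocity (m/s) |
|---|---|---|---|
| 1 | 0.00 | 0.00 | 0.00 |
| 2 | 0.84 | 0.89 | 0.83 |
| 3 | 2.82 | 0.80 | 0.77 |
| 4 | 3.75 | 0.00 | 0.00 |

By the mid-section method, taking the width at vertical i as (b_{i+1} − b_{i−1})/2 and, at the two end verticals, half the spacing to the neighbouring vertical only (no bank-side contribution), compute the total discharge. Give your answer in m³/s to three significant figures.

w_2 = (2.82 − 0.00)/2 = 1.41 m; q_2 = 0.83 × 0.89 × 1.41 = 1.042 m³/s
w_3 = (3.75 − 0.84)/2 = 1.455 m; q_3 = 0.77 × 0.80 × 1.455 = 0.8963 m³/s
Stations 1, 4 contribute zero (depth or velocity is 0).
Q = Σ qᵢ = 1.938 m³/s

1.94 m³/s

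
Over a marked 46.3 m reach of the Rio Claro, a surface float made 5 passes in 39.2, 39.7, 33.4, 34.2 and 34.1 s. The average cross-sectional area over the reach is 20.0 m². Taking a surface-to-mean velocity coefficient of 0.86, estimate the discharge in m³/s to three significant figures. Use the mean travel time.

22.0 m³/s

t̄ = (39.2 + 39.7 + 33.4 + 34.2 + 34.1) / 5 = 36.12 s
v_surface = L / t̄ = 46.3 / 36.12 = 1.282 m/s
v_mean = 0.86 × 1.282 = 1.102 m/s
Q = A × v_mean = 20.0 × 1.102 = 22.05 m³/s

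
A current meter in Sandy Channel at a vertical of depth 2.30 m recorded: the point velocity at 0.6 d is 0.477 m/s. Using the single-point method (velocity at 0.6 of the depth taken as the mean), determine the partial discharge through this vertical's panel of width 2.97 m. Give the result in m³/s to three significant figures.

v̄ = v₀.₆ = 0.477 m/s
q = v̄ × d × w = 0.4770 × 2.30 × 2.97 = 3.258 m³/s

3.26 m³/s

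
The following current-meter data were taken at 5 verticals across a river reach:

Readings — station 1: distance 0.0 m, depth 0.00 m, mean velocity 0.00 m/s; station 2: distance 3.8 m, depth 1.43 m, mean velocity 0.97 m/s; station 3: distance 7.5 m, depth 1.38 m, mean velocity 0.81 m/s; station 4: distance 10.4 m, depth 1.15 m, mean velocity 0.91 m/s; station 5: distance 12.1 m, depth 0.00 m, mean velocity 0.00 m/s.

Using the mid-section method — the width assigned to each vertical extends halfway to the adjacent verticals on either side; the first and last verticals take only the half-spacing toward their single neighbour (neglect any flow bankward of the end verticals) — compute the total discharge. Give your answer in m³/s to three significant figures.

11.3 m³/s

w_2 = (7.5 − 0.0)/2 = 3.75 m; q_2 = 0.97 × 1.43 × 3.75 = 5.202 m³/s
w_3 = (10.4 − 3.8)/2 = 3.3 m; q_3 = 0.81 × 1.38 × 3.3 = 3.689 m³/s
w_4 = (12.1 − 7.5)/2 = 2.3 m; q_4 = 0.91 × 1.15 × 2.3 = 2.407 m³/s
Stations 1, 5 contribute zero (depth or velocity is 0).
Q = Σ qᵢ = 11.30 m³/s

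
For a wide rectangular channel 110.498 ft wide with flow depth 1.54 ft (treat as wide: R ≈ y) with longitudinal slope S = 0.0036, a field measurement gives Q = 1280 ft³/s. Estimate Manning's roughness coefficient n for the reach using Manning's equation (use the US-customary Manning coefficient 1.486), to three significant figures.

0.0158

A = b·y = 110.498 × 1.54 = 170.2 ft²
Wide channel: R ≈ y = 1.54 ft
n = (1.486/Q)·A·R^(2/3)·S^(1/2) = (1.486/1280) × 170.2 × 1.334 × 0.06000 = 0.01581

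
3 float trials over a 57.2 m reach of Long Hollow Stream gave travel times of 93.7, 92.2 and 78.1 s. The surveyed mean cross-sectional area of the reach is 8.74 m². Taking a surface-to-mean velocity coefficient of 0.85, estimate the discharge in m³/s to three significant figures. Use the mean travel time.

t̄ = (93.7 + 92.2 + 78.1) / 3 = 88 s
v_surface = L / t̄ = 57.2 / 88 = 0.6500 m/s
v_mean = 0.85 × 0.6500 = 0.5525 m/s
Q = A × v_mean = 8.74 × 0.5525 = 4.829 m³/s

4.83 m³/s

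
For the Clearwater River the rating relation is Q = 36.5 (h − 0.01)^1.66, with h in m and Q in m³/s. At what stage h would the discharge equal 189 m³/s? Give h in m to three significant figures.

h − h₀ = (Q/C)^(1/b) = (189/36.5)^(1/1.66) = 2.693 m
h = 0.01 + 2.693 = 2.703 m

2.70 m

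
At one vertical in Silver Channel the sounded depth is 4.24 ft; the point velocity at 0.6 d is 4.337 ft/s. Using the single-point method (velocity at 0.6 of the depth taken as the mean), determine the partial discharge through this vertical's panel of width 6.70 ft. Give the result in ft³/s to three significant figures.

123 ft³/s

v̄ = v₀.₆ = 4.337 ft/s
q = v̄ × d × w = 4.337 × 4.24 × 6.70 = 123.2 ft³/s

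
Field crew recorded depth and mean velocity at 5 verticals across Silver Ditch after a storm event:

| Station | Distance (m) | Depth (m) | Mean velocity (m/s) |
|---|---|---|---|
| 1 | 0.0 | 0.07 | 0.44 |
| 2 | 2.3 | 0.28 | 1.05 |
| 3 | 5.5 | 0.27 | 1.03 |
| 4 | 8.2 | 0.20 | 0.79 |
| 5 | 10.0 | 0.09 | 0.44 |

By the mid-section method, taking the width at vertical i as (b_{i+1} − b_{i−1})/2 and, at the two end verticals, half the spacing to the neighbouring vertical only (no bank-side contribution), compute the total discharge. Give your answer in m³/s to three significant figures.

w_1 = (2.3 − 0.0)/2 = 1.15 m; q_1 = 0.44 × 0.07 × 1.15 = 0.03542 m³/s
w_2 = (5.5 − 0.0)/2 = 2.75 m; q_2 = 1.05 × 0.28 × 2.75 = 0.8085 m³/s
w_3 = (8.2 − 2.3)/2 = 2.95 m; q_3 = 1.03 × 0.27 × 2.95 = 0.8204 m³/s
w_4 = (10.0 − 5.5)/2 = 2.25 m; q_4 = 0.79 × 0.20 × 2.25 = 0.3555 m³/s
w_5 = (10.0 − 8.2)/2 = 0.9 m; q_5 = 0.44 × 0.09 × 0.9 = 0.03564 m³/s
Q = Σ qᵢ = 2.055 m³/s

2.06 m³/s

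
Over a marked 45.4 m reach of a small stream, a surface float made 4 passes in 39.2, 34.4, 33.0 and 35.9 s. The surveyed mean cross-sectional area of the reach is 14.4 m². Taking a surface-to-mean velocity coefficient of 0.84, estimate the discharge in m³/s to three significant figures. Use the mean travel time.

t̄ = (39.2 + 34.4 + 33.0 + 35.9) / 4 = 35.625 s
v_surface = L / t̄ = 45.4 / 35.625 = 1.274 m/s
v_mean = 0.84 × 1.274 = 1.070 m/s
Q = A × v_mean = 14.4 × 1.070 = 15.41 m³/s

15.4 m³/s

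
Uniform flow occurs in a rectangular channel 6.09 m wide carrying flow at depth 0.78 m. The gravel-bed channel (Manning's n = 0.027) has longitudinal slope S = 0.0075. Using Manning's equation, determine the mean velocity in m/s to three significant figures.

A = b·y = 6.09 × 0.78 = 4.750 m²
P = b + 2y = 6.09 + 2×0.78 = 7.650 m
R = A/P = 4.750/7.650 = 0.6209 m
Q = (1/n)·A·R^(2/3)·S^(1/2) = (1/0.027) × 4.750 × 0.6209^(2/3) × 0.0075^(1/2) = 11.09 m³/s
V = Q/A = 11.09/4.750 = 2.335 m/s

2.33 m/s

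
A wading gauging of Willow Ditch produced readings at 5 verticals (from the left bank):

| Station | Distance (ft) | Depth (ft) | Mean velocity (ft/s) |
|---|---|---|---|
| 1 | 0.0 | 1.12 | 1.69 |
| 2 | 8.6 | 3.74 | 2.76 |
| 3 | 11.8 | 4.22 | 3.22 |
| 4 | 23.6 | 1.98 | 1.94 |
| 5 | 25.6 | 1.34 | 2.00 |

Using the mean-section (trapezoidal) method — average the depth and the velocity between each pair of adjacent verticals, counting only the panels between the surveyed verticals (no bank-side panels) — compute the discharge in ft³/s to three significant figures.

Panel 1-2: Δb = 8.6 ft, d̄ = (1.12+3.74)/2 = 2.43, v̄ = (1.69+2.76)/2 = 2.225 → q = 8.6×2.43×2.225 = 46.50 ft³/s
Panel 2-3: Δb = 3.2 ft, d̄ = (3.74+4.22)/2 = 3.98, v̄ = (2.76+3.22)/2 = 2.99 → q = 3.2×3.98×2.99 = 38.08 ft³/s
Panel 3-4: Δb = 11.8 ft, d̄ = (4.22+1.98)/2 = 3.1, v̄ = (3.22+1.94)/2 = 2.58 → q = 11.8×3.1×2.58 = 94.38 ft³/s
Panel 4-5: Δb = 2 ft, d̄ = (1.98+1.34)/2 = 1.66, v̄ = (1.94+2.00)/2 = 1.97 → q = 2×1.66×1.97 = 6.540 ft³/s
Q = Σ q = 185.5 ft³/s

185 ft³/s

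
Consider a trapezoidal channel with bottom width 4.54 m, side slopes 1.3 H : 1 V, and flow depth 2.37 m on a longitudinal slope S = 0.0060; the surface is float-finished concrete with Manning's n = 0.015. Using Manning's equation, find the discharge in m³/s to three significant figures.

120 m³/s

A = (b + z·y)·y = (4.54 + 1.3×2.37)×2.37 = 18.06 m²
P = b + 2y√(1+z²) = 4.54 + 2×2.37×√(1+1.3²) = 12.31 m
R = A/P = 18.06/12.31 = 1.467 m
Q = (1/n)·A·R^(2/3)·S^(1/2) = (1/0.015) × 18.06 × 1.467^(2/3) × 0.0060^(1/2) = 120.4 m³/s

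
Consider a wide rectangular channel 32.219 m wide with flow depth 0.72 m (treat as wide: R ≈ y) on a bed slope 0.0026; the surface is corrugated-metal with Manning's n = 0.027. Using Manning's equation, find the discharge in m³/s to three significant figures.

A = b·y = 32.219 × 0.72 = 23.20 m²
Wide channel: R ≈ y = 0.72 m
Q = (1/n)·A·R^(2/3)·S^(1/2) = (1/0.027) × 23.20 × 0.7200^(2/3) × 0.0026^(1/2) = 35.19 m³/s

35.2 m³/s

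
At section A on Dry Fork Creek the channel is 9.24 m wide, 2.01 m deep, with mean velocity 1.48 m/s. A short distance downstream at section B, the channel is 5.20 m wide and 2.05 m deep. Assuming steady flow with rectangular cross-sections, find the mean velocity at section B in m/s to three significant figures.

Q = A₁V₁ = (9.24×2.01) × 1.48 = 27.49 m³/s
A₂ = 5.20 × 2.05 = 10.66 m²
V₂ = Q/A₂ = 27.49/10.66 = 2.579 m/s

2.58 m/s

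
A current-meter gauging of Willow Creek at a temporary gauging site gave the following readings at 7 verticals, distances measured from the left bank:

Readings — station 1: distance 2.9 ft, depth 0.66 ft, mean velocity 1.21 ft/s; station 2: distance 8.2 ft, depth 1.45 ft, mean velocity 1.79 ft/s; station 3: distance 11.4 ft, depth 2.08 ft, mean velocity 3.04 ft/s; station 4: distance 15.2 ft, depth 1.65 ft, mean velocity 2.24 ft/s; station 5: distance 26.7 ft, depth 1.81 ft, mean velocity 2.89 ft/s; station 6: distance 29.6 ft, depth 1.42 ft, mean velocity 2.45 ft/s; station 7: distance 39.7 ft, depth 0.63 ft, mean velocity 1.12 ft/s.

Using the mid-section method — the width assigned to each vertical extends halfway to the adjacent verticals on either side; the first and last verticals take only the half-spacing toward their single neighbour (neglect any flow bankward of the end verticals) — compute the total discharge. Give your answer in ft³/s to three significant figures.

w_1 = (8.2 − 2.9)/2 = 2.65 ft; q_1 = 1.21 × 0.66 × 2.65 = 2.116 ft³/s
w_2 = (11.4 − 2.9)/2 = 4.25 ft; q_2 = 1.79 × 1.45 × 4.25 = 11.03 ft³/s
w_3 = (15.2 − 8.2)/2 = 3.5 ft; q_3 = 3.04 × 2.08 × 3.5 = 22.13 ft³/s
w_4 = (26.7 − 11.4)/2 = 7.65 ft; q_4 = 2.24 × 1.65 × 7.65 = 28.27 ft³/s
w_5 = (29.6 − 15.2)/2 = 7.2 ft; q_5 = 2.89 × 1.81 × 7.2 = 37.66 ft³/s
w_6 = (39.7 − 26.7)/2 = 6.5 ft; q_6 = 2.45 × 1.42 × 6.5 = 22.61 ft³/s
w_7 = (39.7 − 29.6)/2 = 5.05 ft; q_7 = 1.12 × 0.63 × 5.05 = 3.563 ft³/s
Q = Σ qᵢ = 127.4 ft³/s

127 ft³/s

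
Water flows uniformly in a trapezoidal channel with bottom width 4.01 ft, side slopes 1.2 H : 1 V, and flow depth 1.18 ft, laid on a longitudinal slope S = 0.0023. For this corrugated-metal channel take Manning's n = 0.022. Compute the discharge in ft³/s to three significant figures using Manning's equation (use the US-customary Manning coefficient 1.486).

18.3 ft³/s

A = (b + z·y)·y = (4.01 + 1.2×1.18)×1.18 = 6.403 ft²
P = b + 2y√(1+z²) = 4.01 + 2×1.18×√(1+1.2²) = 7.696 ft
R = A/P = 6.403/7.696 = 0.8319 ft
Q = (1.486/n)·A·R^(2/3)·S^(1/2) = (1.486/0.022) × 6.403 × 0.8319^(2/3) × 0.0023^(1/2) = 18.35 ft³/s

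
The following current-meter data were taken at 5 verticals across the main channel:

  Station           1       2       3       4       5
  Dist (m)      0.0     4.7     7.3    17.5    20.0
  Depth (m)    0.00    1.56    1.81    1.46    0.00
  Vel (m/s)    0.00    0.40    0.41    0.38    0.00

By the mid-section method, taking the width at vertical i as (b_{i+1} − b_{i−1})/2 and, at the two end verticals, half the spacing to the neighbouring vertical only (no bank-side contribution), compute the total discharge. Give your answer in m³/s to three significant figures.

10.6 m³/s

w_2 = (7.3 − 0.0)/2 = 3.65 m; q_2 = 0.40 × 1.56 × 3.65 = 2.278 m³/s
w_3 = (17.5 − 4.7)/2 = 6.4 m; q_3 = 0.41 × 1.81 × 6.4 = 4.749 m³/s
w_4 = (20.0 − 7.3)/2 = 6.35 m; q_4 = 0.38 × 1.46 × 6.35 = 3.523 m³/s
Stations 1, 5 contribute zero (depth or velocity is 0).
Q = Σ qᵢ = 10.55 m³/s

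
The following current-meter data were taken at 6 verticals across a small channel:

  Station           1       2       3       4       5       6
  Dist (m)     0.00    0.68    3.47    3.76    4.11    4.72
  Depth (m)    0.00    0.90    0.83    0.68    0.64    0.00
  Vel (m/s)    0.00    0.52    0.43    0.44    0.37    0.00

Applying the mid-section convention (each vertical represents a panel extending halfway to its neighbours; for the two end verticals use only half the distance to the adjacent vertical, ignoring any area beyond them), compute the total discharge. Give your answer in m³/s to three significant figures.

1.57 m³/s

w_2 = (3.47 − 0.00)/2 = 1.735 m; q_2 = 0.52 × 0.90 × 1.735 = 0.8120 m³/s
w_3 = (3.76 − 0.68)/2 = 1.54 m; q_3 = 0.43 × 0.83 × 1.54 = 0.5496 m³/s
w_4 = (4.11 − 3.47)/2 = 0.32 m; q_4 = 0.44 × 0.68 × 0.32 = 0.09574 m³/s
w_5 = (4.72 − 3.76)/2 = 0.48 m; q_5 = 0.37 × 0.64 × 0.48 = 0.1137 m³/s
Stations 1, 6 contribute zero (depth or velocity is 0).
Q = Σ qᵢ = 1.571 m³/s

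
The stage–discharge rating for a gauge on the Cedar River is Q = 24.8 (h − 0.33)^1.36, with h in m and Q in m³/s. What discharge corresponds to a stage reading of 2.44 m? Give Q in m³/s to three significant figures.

68.5 m³/s

Q = 24.8 × (2.44 − 0.33)^1.36 = 24.8 × 2.11^1.36 = 68.47 m³/s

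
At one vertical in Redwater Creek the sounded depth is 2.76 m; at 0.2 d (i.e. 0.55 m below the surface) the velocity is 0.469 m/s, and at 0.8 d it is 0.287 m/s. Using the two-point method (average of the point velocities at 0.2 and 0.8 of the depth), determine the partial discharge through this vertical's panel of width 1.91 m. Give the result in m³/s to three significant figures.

1.99 m³/s

v̄ = (0.469 + 0.287) / 2 = 0.3780 m/s
q = v̄ × d × w = 0.3780 × 2.76 × 1.91 = 1.993 m³/s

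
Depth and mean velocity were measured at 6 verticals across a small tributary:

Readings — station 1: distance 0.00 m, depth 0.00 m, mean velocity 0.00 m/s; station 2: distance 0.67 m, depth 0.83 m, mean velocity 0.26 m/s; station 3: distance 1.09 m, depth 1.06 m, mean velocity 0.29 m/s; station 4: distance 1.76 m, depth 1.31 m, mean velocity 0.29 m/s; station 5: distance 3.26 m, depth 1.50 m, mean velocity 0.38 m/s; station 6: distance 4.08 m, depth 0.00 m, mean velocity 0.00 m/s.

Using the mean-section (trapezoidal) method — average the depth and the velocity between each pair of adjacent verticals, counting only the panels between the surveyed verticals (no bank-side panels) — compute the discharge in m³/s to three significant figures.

1.20 m³/s

Panel 1-2: Δb = 0.67 m, d̄ = (0.00+0.83)/2 = 0.415, v̄ = (0.00+0.26)/2 = 0.13 → q = 0.67×0.415×0.13 = 0.03615 m³/s
Panel 2-3: Δb = 0.42 m, d̄ = (0.83+1.06)/2 = 0.945, v̄ = (0.26+0.29)/2 = 0.275 → q = 0.42×0.945×0.275 = 0.1091 m³/s
Panel 3-4: Δb = 0.67 m, d̄ = (1.06+1.31)/2 = 1.185, v̄ = (0.29+0.29)/2 = 0.29 → q = 0.67×1.185×0.29 = 0.2302 m³/s
Panel 4-5: Δb = 1.5 m, d̄ = (1.31+1.50)/2 = 1.405, v̄ = (0.29+0.38)/2 = 0.335 → q = 1.5×1.405×0.335 = 0.7060 m³/s
Panel 5-6: Δb = 0.82 m, d̄ = (1.50+0.00)/2 = 0.75, v̄ = (0.38+0.00)/2 = 0.19 → q = 0.82×0.75×0.19 = 0.1169 m³/s
Q = Σ q = 1.198 m³/s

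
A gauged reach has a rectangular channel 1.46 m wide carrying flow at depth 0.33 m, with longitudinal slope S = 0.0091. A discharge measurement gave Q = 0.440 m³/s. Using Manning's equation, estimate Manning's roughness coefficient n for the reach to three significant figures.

A = b·y = 1.46 × 0.33 = 0.4818 m²
P = b + 2y = 1.46 + 2×0.33 = 2.120 m
R = A/P = 0.4818/2.120 = 0.2273 m
n = (1/Q)·A·R^(2/3)·S^(1/2) = (1/0.440) × 0.4818 × 0.3724 × 0.09539 = 0.03890

0.0389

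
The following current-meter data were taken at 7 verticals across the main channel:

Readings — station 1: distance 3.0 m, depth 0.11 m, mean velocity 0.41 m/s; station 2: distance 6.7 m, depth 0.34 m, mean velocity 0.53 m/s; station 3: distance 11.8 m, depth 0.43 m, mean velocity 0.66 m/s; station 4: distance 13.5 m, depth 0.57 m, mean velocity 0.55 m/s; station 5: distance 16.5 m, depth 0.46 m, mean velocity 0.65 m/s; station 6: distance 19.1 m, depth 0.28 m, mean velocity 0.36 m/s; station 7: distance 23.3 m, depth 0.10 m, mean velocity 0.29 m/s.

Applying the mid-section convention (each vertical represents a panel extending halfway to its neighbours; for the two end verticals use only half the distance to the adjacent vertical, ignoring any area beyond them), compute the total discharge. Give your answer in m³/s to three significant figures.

3.82 m³/s

w_1 = (6.7 − 3.0)/2 = 1.85 m; q_1 = 0.41 × 0.11 × 1.85 = 0.08344 m³/s
w_2 = (11.8 − 3.0)/2 = 4.4 m; q_2 = 0.53 × 0.34 × 4.4 = 0.7929 m³/s
w_3 = (13.5 − 6.7)/2 = 3.4 m; q_3 = 0.66 × 0.43 × 3.4 = 0.9649 m³/s
w_4 = (16.5 − 11.8)/2 = 2.35 m; q_4 = 0.55 × 0.57 × 2.35 = 0.7367 m³/s
w_5 = (19.1 − 13.5)/2 = 2.8 m; q_5 = 0.65 × 0.46 × 2.8 = 0.8372 m³/s
w_6 = (23.3 − 16.5)/2 = 3.4 m; q_6 = 0.36 × 0.28 × 3.4 = 0.3427 m³/s
w_7 = (23.3 − 19.1)/2 = 2.1 m; q_7 = 0.29 × 0.10 × 2.1 = 0.06090 m³/s
Q = Σ qᵢ = 3.819 m³/s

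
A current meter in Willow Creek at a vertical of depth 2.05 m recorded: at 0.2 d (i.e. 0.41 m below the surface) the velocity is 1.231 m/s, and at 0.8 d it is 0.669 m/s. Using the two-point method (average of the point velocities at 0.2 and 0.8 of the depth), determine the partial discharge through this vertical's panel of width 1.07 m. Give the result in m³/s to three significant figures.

2.08 m³/s

v̄ = (1.231 + 0.669) / 2 = 0.9500 m/s
q = v̄ × d × w = 0.9500 × 2.05 × 1.07 = 2.084 m³/s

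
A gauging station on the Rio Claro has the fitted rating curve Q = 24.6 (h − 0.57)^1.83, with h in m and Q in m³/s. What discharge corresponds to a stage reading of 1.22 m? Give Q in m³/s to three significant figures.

Q = 24.6 × (1.22 − 0.57)^1.83 = 24.6 × 0.65^1.83 = 11.18 m³/s

11.2 m³/s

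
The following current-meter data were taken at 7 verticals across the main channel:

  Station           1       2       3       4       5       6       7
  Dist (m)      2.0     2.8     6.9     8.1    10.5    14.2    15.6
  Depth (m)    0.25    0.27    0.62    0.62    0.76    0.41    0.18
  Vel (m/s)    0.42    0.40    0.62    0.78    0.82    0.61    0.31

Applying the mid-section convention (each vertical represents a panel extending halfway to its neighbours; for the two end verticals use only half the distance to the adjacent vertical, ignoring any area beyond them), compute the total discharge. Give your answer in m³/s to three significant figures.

4.77 m³/s

w_1 = (2.8 − 2.0)/2 = 0.4 m; q_1 = 0.42 × 0.25 × 0.4 = 0.04200 m³/s
w_2 = (6.9 − 2.0)/2 = 2.45 m; q_2 = 0.40 × 0.27 × 2.45 = 0.2646 m³/s
w_3 = (8.1 − 2.8)/2 = 2.65 m; q_3 = 0.62 × 0.62 × 2.65 = 1.019 m³/s
w_4 = (10.5 − 6.9)/2 = 1.8 m; q_4 = 0.78 × 0.62 × 1.8 = 0.8705 m³/s
w_5 = (14.2 − 8.1)/2 = 3.05 m; q_5 = 0.82 × 0.76 × 3.05 = 1.901 m³/s
w_6 = (15.6 − 10.5)/2 = 2.55 m; q_6 = 0.61 × 0.41 × 2.55 = 0.6378 m³/s
w_7 = (15.6 − 14.2)/2 = 0.7 m; q_7 = 0.31 × 0.18 × 0.7 = 0.03906 m³/s
Q = Σ qᵢ = 4.773 m³/s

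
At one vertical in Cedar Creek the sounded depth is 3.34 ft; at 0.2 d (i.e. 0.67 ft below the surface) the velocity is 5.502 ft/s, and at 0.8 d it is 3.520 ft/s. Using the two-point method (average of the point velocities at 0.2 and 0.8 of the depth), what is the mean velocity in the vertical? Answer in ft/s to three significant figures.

v̄ = (5.502 + 3.520) / 2 = 4.511 ft/s

4.51 ft/s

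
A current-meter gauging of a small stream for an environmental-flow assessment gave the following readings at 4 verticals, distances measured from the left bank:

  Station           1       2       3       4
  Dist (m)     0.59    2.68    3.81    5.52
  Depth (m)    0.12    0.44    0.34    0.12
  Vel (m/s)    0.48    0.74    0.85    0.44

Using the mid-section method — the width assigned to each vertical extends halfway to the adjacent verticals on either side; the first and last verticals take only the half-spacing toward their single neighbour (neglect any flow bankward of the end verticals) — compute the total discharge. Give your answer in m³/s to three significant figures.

1.04 m³/s

w_1 = (2.68 − 0.59)/2 = 1.045 m; q_1 = 0.48 × 0.12 × 1.045 = 0.06019 m³/s
w_2 = (3.81 − 0.59)/2 = 1.61 m; q_2 = 0.74 × 0.44 × 1.61 = 0.5242 m³/s
w_3 = (5.52 − 2.68)/2 = 1.42 m; q_3 = 0.85 × 0.34 × 1.42 = 0.4104 m³/s
w_4 = (5.52 − 3.81)/2 = 0.855 m; q_4 = 0.44 × 0.12 × 0.855 = 0.04514 m³/s
Q = Σ qᵢ = 1.040 m³/s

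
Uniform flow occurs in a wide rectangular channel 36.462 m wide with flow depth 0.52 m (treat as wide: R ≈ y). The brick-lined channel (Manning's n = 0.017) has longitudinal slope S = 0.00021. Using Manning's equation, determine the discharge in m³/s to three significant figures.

10.5 m³/s

A = b·y = 36.462 × 0.52 = 18.96 m²
Wide channel: R ≈ y = 0.52 m
Q = (1/n)·A·R^(2/3)·S^(1/2) = (1/0.017) × 18.96 × 0.5200^(2/3) × 0.00021^(1/2) = 10.45 m³/s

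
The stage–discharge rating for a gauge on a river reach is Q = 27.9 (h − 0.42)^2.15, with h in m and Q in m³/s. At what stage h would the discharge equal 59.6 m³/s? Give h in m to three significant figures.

1.84 m

h − h₀ = (Q/C)^(1/b) = (59.6/27.9)^(1/2.15) = 1.423 m
h = 0.42 + 1.423 = 1.843 m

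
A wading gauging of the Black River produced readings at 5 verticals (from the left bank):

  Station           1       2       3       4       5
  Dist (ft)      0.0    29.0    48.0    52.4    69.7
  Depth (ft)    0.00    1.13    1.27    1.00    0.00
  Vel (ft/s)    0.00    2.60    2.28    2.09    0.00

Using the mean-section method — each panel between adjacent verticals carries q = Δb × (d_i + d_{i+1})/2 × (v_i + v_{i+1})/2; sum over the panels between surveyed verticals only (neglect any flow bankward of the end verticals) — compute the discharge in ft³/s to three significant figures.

Panel 1-2: Δb = 29 ft, d̄ = (0.00+1.13)/2 = 0.565, v̄ = (0.00+2.60)/2 = 1.3 → q = 29×0.565×1.3 = 21.30 ft³/s
Panel 2-3: Δb = 19 ft, d̄ = (1.13+1.27)/2 = 1.2, v̄ = (2.60+2.28)/2 = 2.44 → q = 19×1.2×2.44 = 55.63 ft³/s
Panel 3-4: Δb = 4.4 ft, d̄ = (1.27+1.00)/2 = 1.135, v̄ = (2.28+2.09)/2 = 2.185 → q = 4.4×1.135×2.185 = 10.91 ft³/s
Panel 4-5: Δb = 17.3 ft, d̄ = (1.00+0.00)/2 = 0.5, v̄ = (2.09+0.00)/2 = 1.045 → q = 17.3×0.5×1.045 = 9.039 ft³/s
Q = Σ q = 96.88 ft³/s

96.9 ft³/s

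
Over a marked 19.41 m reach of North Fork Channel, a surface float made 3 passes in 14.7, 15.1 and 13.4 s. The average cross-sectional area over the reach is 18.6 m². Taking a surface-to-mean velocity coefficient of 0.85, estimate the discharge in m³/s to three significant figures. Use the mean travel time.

21.3 m³/s

t̄ = (14.7 + 15.1 + 13.4) / 3 = 14.4 s
v_surface = L / t̄ = 19.41 / 14.4 = 1.348 m/s
v_mean = 0.85 × 1.348 = 1.146 m/s
Q = A × v_mean = 18.6 × 1.146 = 21.31 m³/s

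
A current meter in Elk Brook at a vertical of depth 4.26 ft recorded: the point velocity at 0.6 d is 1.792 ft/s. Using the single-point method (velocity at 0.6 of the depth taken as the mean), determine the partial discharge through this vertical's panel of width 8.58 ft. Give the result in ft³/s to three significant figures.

v̄ = v₀.₆ = 1.792 ft/s
q = v̄ × d × w = 1.792 × 4.26 × 8.58 = 65.50 ft³/s

65.5 ft³/s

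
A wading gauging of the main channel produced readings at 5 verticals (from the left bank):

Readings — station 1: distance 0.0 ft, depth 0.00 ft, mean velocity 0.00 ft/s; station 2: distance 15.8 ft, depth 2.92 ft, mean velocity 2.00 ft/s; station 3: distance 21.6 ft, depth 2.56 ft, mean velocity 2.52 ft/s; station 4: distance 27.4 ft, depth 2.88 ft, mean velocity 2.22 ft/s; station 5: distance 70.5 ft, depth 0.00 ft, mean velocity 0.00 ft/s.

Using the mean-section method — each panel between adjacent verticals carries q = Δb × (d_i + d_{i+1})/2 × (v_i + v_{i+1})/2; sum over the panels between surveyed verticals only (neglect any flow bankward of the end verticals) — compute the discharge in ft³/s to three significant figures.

165 ft³/s

Panel 1-2: Δb = 15.8 ft, d̄ = (0.00+2.92)/2 = 1.46, v̄ = (0.00+2.00)/2 = 1 → q = 15.8×1.46×1 = 23.07 ft³/s
Panel 2-3: Δb = 5.8 ft, d̄ = (2.92+2.56)/2 = 2.74, v̄ = (2.00+2.52)/2 = 2.26 → q = 5.8×2.74×2.26 = 35.92 ft³/s
Panel 3-4: Δb = 5.8 ft, d̄ = (2.56+2.88)/2 = 2.72, v̄ = (2.52+2.22)/2 = 2.37 → q = 5.8×2.72×2.37 = 37.39 ft³/s
Panel 4-5: Δb = 43.1 ft, d̄ = (2.88+0.00)/2 = 1.44, v̄ = (2.22+0.00)/2 = 1.11 → q = 43.1×1.44×1.11 = 68.89 ft³/s
Q = Σ q = 165.3 ft³/s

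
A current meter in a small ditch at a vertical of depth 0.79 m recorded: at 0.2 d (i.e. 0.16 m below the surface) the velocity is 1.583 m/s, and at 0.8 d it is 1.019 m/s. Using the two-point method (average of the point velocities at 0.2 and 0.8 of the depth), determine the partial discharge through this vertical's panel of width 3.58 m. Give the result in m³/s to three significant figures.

v̄ = (1.583 + 1.019) / 2 = 1.301 m/s
q = v̄ × d × w = 1.301 × 0.79 × 3.58 = 3.679 m³/s

3.68 m³/s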